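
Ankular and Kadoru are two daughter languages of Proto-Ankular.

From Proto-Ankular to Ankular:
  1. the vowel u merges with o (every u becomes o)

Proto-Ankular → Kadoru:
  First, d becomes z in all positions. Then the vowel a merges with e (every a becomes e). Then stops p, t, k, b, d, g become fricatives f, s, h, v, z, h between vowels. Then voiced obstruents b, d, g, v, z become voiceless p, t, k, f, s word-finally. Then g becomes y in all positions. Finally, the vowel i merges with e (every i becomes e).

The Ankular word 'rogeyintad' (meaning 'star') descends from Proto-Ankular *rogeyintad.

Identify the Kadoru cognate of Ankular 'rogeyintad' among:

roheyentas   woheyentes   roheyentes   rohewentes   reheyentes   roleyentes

Kadoru: *rogeyintad
  rogeyintad → rogeyintaz   [unconditioned shift]
  rogeyintaz → rogeyintez   [vowel merger]
  rogeyintez → roheyintez   [intervocalic lenition]
  roheyintez → roheyintes   [final devoicing]
  roheyintes (rule 5 does not apply)
  roheyintes → roheyentes   [vowel merger]
  giving Kadoru roheyentes.
Only 'roheyentes' matches the regular Kadoru development of *rogeyintad.

roheyentes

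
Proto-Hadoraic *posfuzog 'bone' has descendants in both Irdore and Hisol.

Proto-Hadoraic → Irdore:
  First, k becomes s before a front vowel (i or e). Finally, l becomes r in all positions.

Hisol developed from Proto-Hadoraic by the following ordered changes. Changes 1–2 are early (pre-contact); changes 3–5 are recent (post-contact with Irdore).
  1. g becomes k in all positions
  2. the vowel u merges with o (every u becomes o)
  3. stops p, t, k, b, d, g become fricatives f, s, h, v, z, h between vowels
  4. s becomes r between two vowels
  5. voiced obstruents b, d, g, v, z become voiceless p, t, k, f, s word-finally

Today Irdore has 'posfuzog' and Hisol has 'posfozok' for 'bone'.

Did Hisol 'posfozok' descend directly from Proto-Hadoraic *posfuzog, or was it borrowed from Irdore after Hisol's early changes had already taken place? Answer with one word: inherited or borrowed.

inherited

If inherited, *posfuzog would pass through all of Hisol's changes:
Hisol: *posfuzog > posfuzok > posfozok  (by unconditioned shift, vowel merger)
If borrowed from Irdore 'posfuzog' after the early changes, it would undergo only the recent ones:
  rule 3 (intervocalic lenition): no change (posfuzog)
  rule 4 (rhotacism): no change (posfuzog)
  rule 5 (final devoicing): posfuzog → posfuzok
  ⇒ as a loan: posfuzok
Hisol 'posfozok' matches the inherited outcome exactly, so it is an inherited cognate, not a loan.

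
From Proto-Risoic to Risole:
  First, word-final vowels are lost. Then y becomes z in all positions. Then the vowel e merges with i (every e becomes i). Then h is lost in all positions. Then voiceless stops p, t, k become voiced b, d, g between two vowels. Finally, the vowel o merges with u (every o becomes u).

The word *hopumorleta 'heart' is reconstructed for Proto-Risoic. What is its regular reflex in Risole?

ubumurlit

Risole: *hopumorleta
  hopumorleta → hopumorlet   [apocope]
  hopumorlet (rule 2 does not apply)
  hopumorlet → hopumorlit   [vowel merger]
  hopumorlit → opumorlit   [h-loss]
  opumorlit → obumorlit   [intervocalic voicing]
  obumorlit → ubumurlit   [vowel merger]
  giving Risole ubumurlit.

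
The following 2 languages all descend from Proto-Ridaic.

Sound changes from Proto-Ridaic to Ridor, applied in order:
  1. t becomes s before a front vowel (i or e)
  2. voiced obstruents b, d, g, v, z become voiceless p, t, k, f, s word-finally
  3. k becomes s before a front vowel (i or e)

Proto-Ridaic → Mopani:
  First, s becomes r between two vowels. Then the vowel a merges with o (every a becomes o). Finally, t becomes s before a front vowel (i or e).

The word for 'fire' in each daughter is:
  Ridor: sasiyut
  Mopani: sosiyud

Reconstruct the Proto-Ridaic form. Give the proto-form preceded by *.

Position 2: Ridor has a, Mopani has o. Ridor preserves a here (none of its changes turn any other segment into a), so the proto-segment is *a.
Position 7: Ridor has t, Mopani has d. Mopani preserves d here (none of its changes turn any other segment into d), so the proto-segment is *d.
Position 3: Ridor has s, Mopani has s. Taking the neighbouring segments as reconstructed: Ridor s could go back to *t or *k or *s; Mopani s can only go back to *t — the one source consistent with every daughter is *t.
Continuing position by position gives *satiyud; check it forward:
Ridor: start from *satiyud.
  rule 1 (palatalisation): satiyud → sasiyud
  rule 2 (final devoicing): sasiyud → sasiyut
  rule 3: no change — sasiyut
  ⇒ Ridor sasiyut
Mopani: start from *satiyud.
  rule 1: no change — satiyud
  rule 2 (vowel merger): satiyud → sotiyud
  rule 3 (palatalisation): sotiyud → sosiyud
  ⇒ Mopani sosiyud
*satiyud is the unique common source.

*satiyud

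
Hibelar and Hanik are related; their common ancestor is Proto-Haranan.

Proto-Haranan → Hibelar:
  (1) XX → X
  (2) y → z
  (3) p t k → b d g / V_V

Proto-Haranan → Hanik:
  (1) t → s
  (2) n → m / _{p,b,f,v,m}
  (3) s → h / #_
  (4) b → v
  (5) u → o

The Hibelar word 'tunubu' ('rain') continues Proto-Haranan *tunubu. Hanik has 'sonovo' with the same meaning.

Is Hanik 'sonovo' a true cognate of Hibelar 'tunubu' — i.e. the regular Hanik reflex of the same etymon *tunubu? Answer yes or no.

Derive the expected Hanik reflex of *tunubu:
Hanik: start from *tunubu.
  rule 1 (unconditioned shift): tunubu → sunubu
  rule 2: no change — sunubu
  rule 3 (debuccalisation): sunubu → hunubu
  rule 4 (unconditioned shift): hunubu → hunuvu
  rule 5 (vowel merger): hunuvu → honovo
  ⇒ Hanik honovo
The regular Hanik reflex would be 'honovo', but the attested form is 'sonovo'. The correspondence is irregular, so they are not cognates (the Hanik form has a different source).

no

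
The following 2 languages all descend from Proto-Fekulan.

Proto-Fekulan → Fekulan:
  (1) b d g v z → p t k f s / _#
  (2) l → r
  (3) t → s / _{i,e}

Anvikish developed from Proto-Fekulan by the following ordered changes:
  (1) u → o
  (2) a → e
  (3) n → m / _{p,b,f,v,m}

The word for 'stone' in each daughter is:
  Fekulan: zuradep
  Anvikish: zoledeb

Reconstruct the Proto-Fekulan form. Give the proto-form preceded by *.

Position 7: Fekulan has p, Anvikish has b. Anvikish preserves b here (none of its changes turn any other segment into b), so the proto-segment is *b.
Position 4: Fekulan has a, Anvikish has e. Fekulan preserves a here (none of its changes turn any other segment into a), so the proto-segment is *a.
Verify the candidate proto-form against each daughter:
Fekulan: *zuladeb
  zuladeb → zuladep   [final devoicing]
  zuladep → zuradep   [unconditioned shift]
  zuradep (rule 3 does not apply)
  giving Fekulan zuradep.
Anvikish: start from *zuladeb.
  rule 1 (vowel merger): zuladeb → zoladeb
  rule 2 (vowel merger): zoladeb → zoledeb
  rule 3: no change — zoledeb
  ⇒ Anvikish zoledeb
No other proto-form is consistent with every reflex, so the reconstruction is *zuladeb.

*zuladeb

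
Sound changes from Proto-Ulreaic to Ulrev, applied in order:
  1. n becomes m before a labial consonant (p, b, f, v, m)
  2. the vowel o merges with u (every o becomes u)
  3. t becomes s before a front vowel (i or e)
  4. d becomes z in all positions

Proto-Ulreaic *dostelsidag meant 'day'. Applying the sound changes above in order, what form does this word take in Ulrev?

Ulrev: *dostelsidag
  dostelsidag (rule 1 does not apply)
  dostelsidag → dustelsidag   [vowel merger]
  dustelsidag → dusselsidag   [palatalisation]
  dusselsidag → zusselsizag   [unconditioned shift]
  giving Ulrev zusselsizag.

zusselsizag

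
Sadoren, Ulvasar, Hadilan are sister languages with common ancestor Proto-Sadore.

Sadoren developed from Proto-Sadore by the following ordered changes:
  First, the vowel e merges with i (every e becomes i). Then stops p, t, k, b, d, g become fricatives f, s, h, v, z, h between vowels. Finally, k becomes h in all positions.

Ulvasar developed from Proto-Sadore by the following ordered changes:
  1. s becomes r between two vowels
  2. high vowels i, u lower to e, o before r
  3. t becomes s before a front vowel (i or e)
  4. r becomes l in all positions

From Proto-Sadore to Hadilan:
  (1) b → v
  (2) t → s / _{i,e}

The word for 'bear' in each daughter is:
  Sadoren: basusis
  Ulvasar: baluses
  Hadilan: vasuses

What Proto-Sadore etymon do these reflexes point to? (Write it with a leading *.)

Position 6: Sadoren has i, Ulvasar has e, Hadilan has e. Hadilan preserves e here (none of its changes turn any other segment into e), so the proto-segment is *e.
Position 5: Sadoren has s, Ulvasar has s, Hadilan has s. Taking the neighbouring segments as reconstructed: Sadoren s could go back to *t or *s; Ulvasar s can only go back to *t; Hadilan s could go back to *t or *s — the one source consistent with every daughter is *t.
This points to *basutes. Verify forward in each daughter:
Sadoren: start from *basutes.
  rule 1 (vowel merger): basutes → basutis
  rule 2 (intervocalic lenition): basutis → basusis
  rule 3: no change — basusis
  ⇒ Sadoren basusis
Ulvasar: start from *basutes.
  rule 1 (rhotacism): basutes → barutes
  rule 2: no change — barutes
  rule 3 (palatalisation): barutes → baruses
  rule 4 (unconditioned shift): baruses → baluses
  ⇒ Ulvasar baluses
Hadilan: *basutes > vasutes > vasuses  (by unconditioned shift, palatalisation)
*basutes is the unique common source.

*basutes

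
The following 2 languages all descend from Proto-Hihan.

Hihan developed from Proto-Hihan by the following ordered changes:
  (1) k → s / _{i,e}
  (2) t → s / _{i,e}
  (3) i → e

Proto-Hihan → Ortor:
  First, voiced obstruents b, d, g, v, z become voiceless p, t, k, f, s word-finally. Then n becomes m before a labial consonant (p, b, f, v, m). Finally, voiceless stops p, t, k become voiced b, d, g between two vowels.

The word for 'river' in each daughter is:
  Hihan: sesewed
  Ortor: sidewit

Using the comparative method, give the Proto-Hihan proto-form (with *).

Position 6: Hihan has e, Ortor has i. Ortor preserves i here (none of its changes turn any other segment into i), so the proto-segment is *i.
Position 2: Hihan has e, Ortor has i. Ortor preserves i here (none of its changes turn any other segment into i), so the proto-segment is *i.
Position 7: Hihan has d, Ortor has t. Hihan preserves d here (none of its changes turn any other segment into d), so the proto-segment is *d.
This points to *sitewid. Verify forward in each daughter:
Hihan: start from *sitewid.
  rule 1: no change — sitewid
  rule 2 (palatalisation): sitewid → sisewid
  rule 3 (vowel merger): sisewid → sesewed
  ⇒ Hihan sesewed
Ortor: *sitewid
  sitewid → sitewit   [final devoicing]
  sitewit (rule 2 does not apply)
  sitewit → sidewit   [intervocalic voicing]
  giving Ortor sidewit.
No other proto-form is consistent with every reflex, so the reconstruction is *sitewid.

*sitewid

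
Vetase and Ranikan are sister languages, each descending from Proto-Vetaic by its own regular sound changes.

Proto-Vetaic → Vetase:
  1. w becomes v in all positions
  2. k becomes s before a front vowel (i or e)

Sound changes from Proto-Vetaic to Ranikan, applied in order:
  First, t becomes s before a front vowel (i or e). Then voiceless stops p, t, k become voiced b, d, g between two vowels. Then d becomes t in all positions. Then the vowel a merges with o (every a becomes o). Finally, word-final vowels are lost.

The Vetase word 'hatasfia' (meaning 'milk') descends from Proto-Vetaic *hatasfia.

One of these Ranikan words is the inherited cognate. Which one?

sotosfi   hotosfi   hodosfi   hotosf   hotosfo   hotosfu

Ranikan: *hatasfia > hadasfia > hatasfia > hotosfio > hotosfi  (by intervocalic voicing, unconditioned shift, vowel merger, apocope)
Only 'hotosfi' matches the regular Ranikan development of *hatasfia.

hotosfi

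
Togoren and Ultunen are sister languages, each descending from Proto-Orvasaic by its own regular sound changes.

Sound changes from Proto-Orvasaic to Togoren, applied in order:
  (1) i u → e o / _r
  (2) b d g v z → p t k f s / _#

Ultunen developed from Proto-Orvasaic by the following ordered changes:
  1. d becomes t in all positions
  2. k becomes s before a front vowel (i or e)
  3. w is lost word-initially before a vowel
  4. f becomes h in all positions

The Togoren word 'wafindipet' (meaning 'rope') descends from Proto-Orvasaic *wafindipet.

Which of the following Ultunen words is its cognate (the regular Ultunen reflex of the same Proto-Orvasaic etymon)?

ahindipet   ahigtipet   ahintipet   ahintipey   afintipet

Ultunen: *wafindipet > wafintipet > afintipet > ahintipet  (by unconditioned shift, glide loss, unconditioned shift)
The other candidates each miss or misapply at least one Ultunen change.

ahintipet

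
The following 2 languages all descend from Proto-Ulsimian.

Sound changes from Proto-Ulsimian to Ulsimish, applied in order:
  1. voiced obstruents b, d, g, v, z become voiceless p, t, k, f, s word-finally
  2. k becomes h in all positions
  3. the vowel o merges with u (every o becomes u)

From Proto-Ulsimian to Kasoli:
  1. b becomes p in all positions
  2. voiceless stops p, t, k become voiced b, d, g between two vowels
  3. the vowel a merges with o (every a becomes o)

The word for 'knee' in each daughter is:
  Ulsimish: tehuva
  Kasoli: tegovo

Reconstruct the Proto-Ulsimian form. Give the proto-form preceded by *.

*tekova

Position 3: Ulsimish has h, Kasoli has g. Taking the neighbouring segments as reconstructed: Ulsimish h could go back to *k or *h; Kasoli g could go back to *k or *g — the one source consistent with every daughter is *k.
Position 4: Ulsimish has u, Kasoli has o. Taking the neighbouring segments as reconstructed: Ulsimish u could go back to *o or *u; Kasoli o could go back to *a or *o — the one source consistent with every daughter is *o.
Position 6: Ulsimish has a, Kasoli has o. Ulsimish preserves a here (none of its changes turn any other segment into a), so the proto-segment is *a.
The remaining positions agree across the daughters. Check the candidate against every language:
Ulsimish: *tekova > tehova > tehuva  (by unconditioned shift, vowel merger)
Kasoli: *tekova
  tekova (rule 1 does not apply)
  tekova → tegova   [intervocalic voicing]
  tegova → tegovo   [vowel merger]
  giving Kasoli tegovo.
*tekova is the unique common source.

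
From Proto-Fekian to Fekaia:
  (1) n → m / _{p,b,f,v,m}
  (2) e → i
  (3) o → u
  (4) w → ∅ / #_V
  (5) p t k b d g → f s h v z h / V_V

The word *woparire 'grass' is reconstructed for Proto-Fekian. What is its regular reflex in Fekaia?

ufariri

Fekaia: *woparire > wopariri > wupariri > upariri > ufariri  (by vowel merger, vowel merger, glide loss, intervocalic lenition)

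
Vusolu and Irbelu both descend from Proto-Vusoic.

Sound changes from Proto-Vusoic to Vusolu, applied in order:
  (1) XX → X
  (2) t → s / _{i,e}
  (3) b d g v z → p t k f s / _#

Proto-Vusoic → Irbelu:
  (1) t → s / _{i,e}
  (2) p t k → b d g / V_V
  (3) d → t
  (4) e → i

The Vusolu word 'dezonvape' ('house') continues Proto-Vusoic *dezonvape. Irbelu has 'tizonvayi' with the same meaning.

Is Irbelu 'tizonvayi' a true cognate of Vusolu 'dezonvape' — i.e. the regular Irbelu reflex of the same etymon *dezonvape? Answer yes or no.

Derive the expected Irbelu reflex of *dezonvape:
Irbelu: *dezonvape > dezonvabe > tezonvabe > tizonvabi  (by intervocalic voicing, unconditioned shift, vowel merger)
The regular Irbelu reflex would be 'tizonvabi', but the attested form is 'tizonvayi'. The correspondence is irregular, so they are not cognates (the Irbelu form has a different source).

no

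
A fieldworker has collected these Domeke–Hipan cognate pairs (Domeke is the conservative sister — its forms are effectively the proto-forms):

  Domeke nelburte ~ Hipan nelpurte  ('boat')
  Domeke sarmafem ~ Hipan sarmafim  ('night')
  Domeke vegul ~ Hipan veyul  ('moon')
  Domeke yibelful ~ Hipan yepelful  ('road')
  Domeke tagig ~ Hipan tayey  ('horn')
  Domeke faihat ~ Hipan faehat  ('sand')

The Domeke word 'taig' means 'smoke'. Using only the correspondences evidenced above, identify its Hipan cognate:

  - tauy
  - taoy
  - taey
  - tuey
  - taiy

faihat ~ faehat — Domeke i corresponds to Hipan e after a vowel, before a consonant other than r, m, n, p, b, f, v.
tagig ~ tayey — Domeke g corresponds to Hipan y word-finally.
Applying these to Domeke 'taig':
  taig → taeg   (i→e after a vowel, before a consonant other than r, m, n, p, b, f, v)
  taeg → taey   (g→y word-finally)
So the Hipan cognate is 'taey'.

taey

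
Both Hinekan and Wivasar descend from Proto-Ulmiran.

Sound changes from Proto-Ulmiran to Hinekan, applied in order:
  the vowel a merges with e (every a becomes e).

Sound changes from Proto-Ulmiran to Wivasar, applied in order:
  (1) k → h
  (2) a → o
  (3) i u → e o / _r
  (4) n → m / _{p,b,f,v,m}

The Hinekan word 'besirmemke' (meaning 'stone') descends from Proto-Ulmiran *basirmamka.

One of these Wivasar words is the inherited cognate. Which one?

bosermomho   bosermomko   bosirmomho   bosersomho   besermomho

bosermomho

Wivasar: *basirmamka > basirmamha > bosirmomho > bosermomho  (by unconditioned shift, vowel merger, pre-rhotic lowering)
The other candidates each miss or misapply at least one Wivasar change.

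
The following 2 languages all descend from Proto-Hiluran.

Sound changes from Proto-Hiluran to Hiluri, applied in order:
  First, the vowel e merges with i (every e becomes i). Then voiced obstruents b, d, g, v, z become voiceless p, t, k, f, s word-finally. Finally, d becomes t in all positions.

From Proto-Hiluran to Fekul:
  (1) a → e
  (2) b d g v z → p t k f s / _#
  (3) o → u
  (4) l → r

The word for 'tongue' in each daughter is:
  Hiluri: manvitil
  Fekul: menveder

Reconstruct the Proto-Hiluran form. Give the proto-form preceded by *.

*manvedel

Position 6: Hiluri has t, Fekul has d. Fekul preserves d here (none of its changes turn any other segment into d), so the proto-segment is *d.
Position 7: Hiluri has i, Fekul has e. Taking the neighbouring segments as reconstructed: Hiluri i could go back to *e or *i; Fekul e could go back to *a or *e — the one source consistent with every daughter is *e.
Verify the candidate proto-form against each daughter:
Hiluri: start from *manvedel.
  rule 1 (vowel merger): manvedel → manvidil
  rule 2: no change — manvidil
  rule 3 (unconditioned shift): manvidil → manvitil
  ⇒ Hiluri manvitil
Fekul: start from *manvedel.
  rule 1 (vowel merger): manvedel → menvedel
  rule 2: no change — menvedel
  rule 3: no change — menvedel
  rule 4 (unconditioned shift): menvedel → menveder
  ⇒ Fekul menveder
No other proto-form is consistent with every reflex, so the reconstruction is *manvedel.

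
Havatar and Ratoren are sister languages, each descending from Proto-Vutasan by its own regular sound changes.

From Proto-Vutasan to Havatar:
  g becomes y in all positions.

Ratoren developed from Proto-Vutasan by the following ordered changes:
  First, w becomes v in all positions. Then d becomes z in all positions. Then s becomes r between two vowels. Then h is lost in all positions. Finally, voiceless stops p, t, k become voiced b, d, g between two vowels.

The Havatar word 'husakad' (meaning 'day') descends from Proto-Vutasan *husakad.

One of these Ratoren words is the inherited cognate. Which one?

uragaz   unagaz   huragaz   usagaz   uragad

uragaz

Ratoren: *husakad > husakaz > hurakaz > urakaz > uragaz  (by unconditioned shift, rhotacism, h-loss, intervocalic voicing)
The other candidates each miss or misapply at least one Ratoren change.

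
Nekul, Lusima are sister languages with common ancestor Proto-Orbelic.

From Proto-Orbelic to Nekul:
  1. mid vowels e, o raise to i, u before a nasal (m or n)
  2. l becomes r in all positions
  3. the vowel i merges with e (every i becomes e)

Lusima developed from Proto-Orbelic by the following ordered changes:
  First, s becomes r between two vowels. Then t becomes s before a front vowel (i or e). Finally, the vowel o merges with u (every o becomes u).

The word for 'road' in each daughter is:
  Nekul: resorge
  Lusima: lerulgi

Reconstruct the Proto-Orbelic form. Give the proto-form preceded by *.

*lesolgi

Position 4: Nekul has o, Lusima has u. Nekul preserves o here (none of its changes turn any other segment into o), so the proto-segment is *o.
Position 1: Nekul has r, Lusima has l. Lusima preserves l here (none of its changes turn any other segment into l), so the proto-segment is *l.
Continuing position by position gives *lesolgi; check it forward:
Nekul: start from *lesolgi.
  rule 1: no change — lesolgi
  rule 2 (unconditioned shift): lesolgi → resorgi
  rule 3 (vowel merger): resorgi → resorge
  ⇒ Nekul resorge
Lusima: start from *lesolgi.
  rule 1 (rhotacism): lesolgi → lerolgi
  rule 2: no change — lerolgi
  rule 3 (vowel merger): lerolgi → lerulgi
  ⇒ Lusima lerulgi
No other proto-form is consistent with every reflex, so the reconstruction is *lesolgi.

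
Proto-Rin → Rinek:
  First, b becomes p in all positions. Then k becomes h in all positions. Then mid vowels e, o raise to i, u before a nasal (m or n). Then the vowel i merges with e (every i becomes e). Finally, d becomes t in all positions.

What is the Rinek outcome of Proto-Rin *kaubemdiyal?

haupemteyal

Rinek: *kaubemdiyal > kaupemdiyal > haupemdiyal > haupimdiyal > haupemdeyal > haupemteyal  (by unconditioned shift, unconditioned shift, pre-nasal raising, vowel merger, unconditioned shift)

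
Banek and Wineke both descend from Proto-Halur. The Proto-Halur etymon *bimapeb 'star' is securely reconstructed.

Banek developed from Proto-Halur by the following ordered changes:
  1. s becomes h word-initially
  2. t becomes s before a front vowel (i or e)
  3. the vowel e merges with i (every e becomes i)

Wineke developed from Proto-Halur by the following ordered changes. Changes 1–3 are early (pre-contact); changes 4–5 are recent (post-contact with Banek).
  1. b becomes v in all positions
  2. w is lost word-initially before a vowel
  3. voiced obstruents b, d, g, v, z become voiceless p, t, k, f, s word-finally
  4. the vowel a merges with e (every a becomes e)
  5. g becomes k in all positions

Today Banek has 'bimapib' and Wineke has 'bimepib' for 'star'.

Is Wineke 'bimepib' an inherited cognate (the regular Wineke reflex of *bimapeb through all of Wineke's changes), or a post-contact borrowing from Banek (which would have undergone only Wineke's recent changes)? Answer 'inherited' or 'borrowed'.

borrowed

If inherited, *bimapeb would pass through all of Wineke's changes:
Wineke: *bimapeb
  bimapeb → vimapev   [unconditioned shift]
  vimapev (rule 2 does not apply)
  vimapev → vimapef   [final devoicing]
  vimapef → vimepef   [vowel merger]
  vimepef (rule 5 does not apply)
  giving Wineke vimepef.
If borrowed from Banek 'bimapib' after the early changes, it would undergo only the recent ones:
  rule 4 (vowel merger): bimapib → bimepib
  rule 5 (unconditioned shift): no change (bimepib)
  ⇒ as a loan: bimepib
Wineke 'bimepib' matches the loan outcome 'bimepib', not the inherited 'vimepef' — it skipped the early Wineke changes, so it was borrowed from Banek.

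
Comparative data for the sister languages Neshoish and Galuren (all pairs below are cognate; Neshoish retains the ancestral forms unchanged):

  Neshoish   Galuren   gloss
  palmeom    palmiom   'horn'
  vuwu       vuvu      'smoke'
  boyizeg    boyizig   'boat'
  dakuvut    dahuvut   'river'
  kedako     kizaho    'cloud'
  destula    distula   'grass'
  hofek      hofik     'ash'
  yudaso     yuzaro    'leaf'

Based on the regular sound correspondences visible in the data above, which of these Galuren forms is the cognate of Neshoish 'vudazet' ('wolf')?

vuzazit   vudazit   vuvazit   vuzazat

kedako ~ kizaho, yudaso ~ yuzaro — Neshoish d corresponds to Galuren z between vowels (before a back vowel).
boyizeg ~ boyizig, kedako ~ kizaho — Neshoish e corresponds to Galuren i after a consonant, before a consonant other than r, m, n, p, b, f, v.
Applying these to Neshoish 'vudazet':
  vudazet → vuzazet   (d→z between vowels (before a back vowel))
  vuzazet → vuzazit   (e→i after a consonant, before a consonant other than r, m, n, p, b, f, v)
So the Galuren cognate is 'vuzazit'.

vuzazit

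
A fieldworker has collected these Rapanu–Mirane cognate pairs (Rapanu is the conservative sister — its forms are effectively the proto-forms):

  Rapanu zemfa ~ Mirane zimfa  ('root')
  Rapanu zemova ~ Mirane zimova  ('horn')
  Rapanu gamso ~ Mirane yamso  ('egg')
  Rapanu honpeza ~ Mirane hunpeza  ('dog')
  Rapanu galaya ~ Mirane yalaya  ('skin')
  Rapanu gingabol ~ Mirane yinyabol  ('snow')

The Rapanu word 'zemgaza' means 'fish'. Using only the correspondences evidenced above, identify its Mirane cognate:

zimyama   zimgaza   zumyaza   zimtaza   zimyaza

zimyaza

zemfa ~ zimfa, zemova ~ zimova — Rapanu e corresponds to Mirane i after a consonant, before a nasal.
gingabol ~ yinyabol — Rapanu g corresponds to Mirane y after a consonant, before a back vowel.
Applying these to Rapanu 'zemgaza':
  zemgaza → zimgaza   (e→i after a consonant, before a nasal)
  zimgaza → zimyaza   (g→y after a consonant, before a back vowel)
So the Mirane cognate is 'zimyaza'.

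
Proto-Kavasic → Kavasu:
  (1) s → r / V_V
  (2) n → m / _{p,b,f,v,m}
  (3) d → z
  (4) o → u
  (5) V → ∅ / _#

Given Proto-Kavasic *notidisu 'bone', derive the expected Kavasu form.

nutizir

Kavasu: *notidisu
  notidisu → notidiru   [rhotacism]
  notidiru (rule 2 does not apply)
  notidiru → notiziru   [unconditioned shift]
  notiziru → nutiziru   [vowel merger]
  nutiziru → nutizir   [apocope]
  giving Kavasu nutizir.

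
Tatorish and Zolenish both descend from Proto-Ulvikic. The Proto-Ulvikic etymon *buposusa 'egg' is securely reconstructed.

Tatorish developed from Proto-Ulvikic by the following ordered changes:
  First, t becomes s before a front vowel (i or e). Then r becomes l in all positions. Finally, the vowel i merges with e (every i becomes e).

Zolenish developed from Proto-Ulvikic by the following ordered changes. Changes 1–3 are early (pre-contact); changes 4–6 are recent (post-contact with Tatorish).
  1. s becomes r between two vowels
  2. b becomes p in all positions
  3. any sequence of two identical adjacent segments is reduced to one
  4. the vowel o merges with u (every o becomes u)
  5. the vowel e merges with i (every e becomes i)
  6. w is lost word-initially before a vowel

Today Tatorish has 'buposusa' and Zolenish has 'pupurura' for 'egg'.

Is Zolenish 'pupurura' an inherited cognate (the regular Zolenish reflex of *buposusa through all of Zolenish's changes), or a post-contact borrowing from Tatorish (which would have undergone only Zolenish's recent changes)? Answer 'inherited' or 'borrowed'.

inherited

If inherited, *buposusa would pass through all of Zolenish's changes:
Zolenish: *buposusa
  buposusa → buporura   [rhotacism]
  buporura → puporura   [unconditioned shift]
  puporura (rule 3 does not apply)
  puporura → pupurura   [vowel merger]
  pupurura (rule 5 does not apply)
  pupurura (rule 6 does not apply)
  giving Zolenish pupurura.
If borrowed from Tatorish 'buposusa' after the early changes, it would undergo only the recent ones:
  rule 4 (vowel merger): buposusa → bupususa
  rule 5 (vowel merger): no change (bupususa)
  rule 6 (glide loss): no change (bupususa)
  ⇒ as a loan: bupususa
Zolenish 'pupurura' matches the inherited outcome exactly, so it is an inherited cognate, not a loan.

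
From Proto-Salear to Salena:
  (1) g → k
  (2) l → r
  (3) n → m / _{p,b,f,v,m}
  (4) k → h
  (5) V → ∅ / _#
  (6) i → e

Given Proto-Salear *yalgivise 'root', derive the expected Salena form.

yarheves

Salena: *yalgivise > yalkivise > yarkivise > yarhivise > yarhivis > yarheves  (by unconditioned shift, unconditioned shift, unconditioned shift, apocope, vowel merger)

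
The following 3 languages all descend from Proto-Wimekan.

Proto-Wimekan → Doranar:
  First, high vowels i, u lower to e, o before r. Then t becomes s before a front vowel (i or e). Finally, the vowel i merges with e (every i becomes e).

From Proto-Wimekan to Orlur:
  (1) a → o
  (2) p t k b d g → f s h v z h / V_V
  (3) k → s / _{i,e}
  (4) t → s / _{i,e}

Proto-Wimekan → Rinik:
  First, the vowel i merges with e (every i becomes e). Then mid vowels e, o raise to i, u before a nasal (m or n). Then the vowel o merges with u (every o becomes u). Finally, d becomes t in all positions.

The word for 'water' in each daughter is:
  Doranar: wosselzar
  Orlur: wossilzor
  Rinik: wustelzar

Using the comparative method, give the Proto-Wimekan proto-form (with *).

Position 5: Doranar has e, Orlur has i, Rinik has e. Orlur preserves i here (none of its changes turn any other segment into i), so the proto-segment is *i.
Position 8: Doranar has a, Orlur has o, Rinik has a. Doranar preserves a here (none of its changes turn any other segment into a), so the proto-segment is *a.
Verify the candidate proto-form against each daughter:
Doranar: start from *wostilzar.
  rule 1: no change — wostilzar
  rule 2 (palatalisation): wostilzar → wossilzar
  rule 3 (vowel merger): wossilzar → wosselzar
  ⇒ Doranar wosselzar
Orlur: *wostilzar > wostilzor > wossilzor  (by vowel merger, palatalisation)
Rinik: *wostilzar
  wostilzar → wostelzar   [vowel merger]
  wostelzar (rule 2 does not apply)
  wostelzar → wustelzar   [vowel merger]
  wustelzar (rule 4 does not apply)
  giving Rinik wustelzar.
Only *wostilzar yields all of Doranar wosselzar, Orlur wossilzor, Rinik wustelzar.

*wostilzar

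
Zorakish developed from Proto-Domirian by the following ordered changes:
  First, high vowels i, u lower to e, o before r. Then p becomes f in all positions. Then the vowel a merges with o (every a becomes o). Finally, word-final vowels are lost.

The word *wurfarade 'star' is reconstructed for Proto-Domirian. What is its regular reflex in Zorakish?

worforod

Zorakish: *wurfarade > worfarade > worforode > worforod  (by pre-rhotic lowering, vowel merger, apocope)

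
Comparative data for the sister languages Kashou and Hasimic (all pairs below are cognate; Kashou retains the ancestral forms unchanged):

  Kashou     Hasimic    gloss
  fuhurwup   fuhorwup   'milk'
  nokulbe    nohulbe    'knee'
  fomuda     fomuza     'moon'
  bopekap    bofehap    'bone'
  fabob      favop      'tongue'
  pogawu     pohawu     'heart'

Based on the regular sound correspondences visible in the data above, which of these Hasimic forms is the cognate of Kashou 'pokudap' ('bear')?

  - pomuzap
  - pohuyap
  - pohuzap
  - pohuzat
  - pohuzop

nokulbe ~ nohulbe — Kashou k corresponds to Hasimic h between vowels (before a back vowel).
fomuda ~ fomuza — Kashou d corresponds to Hasimic z between vowels (before a back vowel).
Applying these to Kashou 'pokudap':
  pokudap → pohudap   (k→h between vowels (before a back vowel))
  pohudap → pohuzap   (d→z between vowels (before a back vowel))
So the Hasimic cognate is 'pohuzap'.

pohuzap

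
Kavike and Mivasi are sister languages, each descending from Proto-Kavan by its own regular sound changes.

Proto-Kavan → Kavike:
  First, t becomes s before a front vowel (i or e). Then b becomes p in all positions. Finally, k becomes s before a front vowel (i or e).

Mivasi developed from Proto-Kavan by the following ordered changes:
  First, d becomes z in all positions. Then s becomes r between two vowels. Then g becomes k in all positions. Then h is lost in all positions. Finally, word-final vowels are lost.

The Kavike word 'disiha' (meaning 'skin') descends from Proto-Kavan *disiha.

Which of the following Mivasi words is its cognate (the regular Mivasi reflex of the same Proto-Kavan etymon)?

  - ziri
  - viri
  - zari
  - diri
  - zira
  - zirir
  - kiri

ziri

Mivasi: *disiha > zisiha > ziriha > ziria > ziri  (by unconditioned shift, rhotacism, h-loss, apocope)
Only 'ziri' matches the regular Mivasi development of *disiha.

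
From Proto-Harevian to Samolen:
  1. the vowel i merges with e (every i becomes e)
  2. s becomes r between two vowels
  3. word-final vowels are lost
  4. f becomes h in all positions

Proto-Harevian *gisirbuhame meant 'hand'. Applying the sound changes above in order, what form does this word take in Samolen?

gererbuham

Samolen: start from *gisirbuhame.
  rule 1 (vowel merger): gisirbuhame → geserbuhame
  rule 2 (rhotacism): geserbuhame → gererbuhame
  rule 3 (apocope): gererbuhame → gererbuham
  rule 4: no change — gererbuham
  ⇒ Samolen gererbuham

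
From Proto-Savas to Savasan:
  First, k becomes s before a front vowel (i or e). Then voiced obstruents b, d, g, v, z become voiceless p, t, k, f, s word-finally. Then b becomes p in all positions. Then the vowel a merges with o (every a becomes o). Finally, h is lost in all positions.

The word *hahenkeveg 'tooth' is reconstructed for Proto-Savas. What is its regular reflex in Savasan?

oensevek

Savasan: start from *hahenkeveg.
  rule 1 (palatalisation): hahenkeveg → hahenseveg
  rule 2 (final devoicing): hahenseveg → hahensevek
  rule 3: no change — hahensevek
  rule 4 (vowel merger): hahensevek → hohensevek
  rule 5 (h-loss): hohensevek → oensevek
  ⇒ Savasan oensevek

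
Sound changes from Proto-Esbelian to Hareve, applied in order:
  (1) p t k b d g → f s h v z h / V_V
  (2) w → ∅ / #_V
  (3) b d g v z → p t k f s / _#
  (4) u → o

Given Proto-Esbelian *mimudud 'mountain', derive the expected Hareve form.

Hareve: start from *mimudud.
  rule 1 (intervocalic lenition): mimudud → mimuzud
  rule 2: no change — mimuzud
  rule 3 (final devoicing): mimuzud → mimuzut
  rule 4 (vowel merger): mimuzut → mimozot
  ⇒ Hareve mimozot

mimozot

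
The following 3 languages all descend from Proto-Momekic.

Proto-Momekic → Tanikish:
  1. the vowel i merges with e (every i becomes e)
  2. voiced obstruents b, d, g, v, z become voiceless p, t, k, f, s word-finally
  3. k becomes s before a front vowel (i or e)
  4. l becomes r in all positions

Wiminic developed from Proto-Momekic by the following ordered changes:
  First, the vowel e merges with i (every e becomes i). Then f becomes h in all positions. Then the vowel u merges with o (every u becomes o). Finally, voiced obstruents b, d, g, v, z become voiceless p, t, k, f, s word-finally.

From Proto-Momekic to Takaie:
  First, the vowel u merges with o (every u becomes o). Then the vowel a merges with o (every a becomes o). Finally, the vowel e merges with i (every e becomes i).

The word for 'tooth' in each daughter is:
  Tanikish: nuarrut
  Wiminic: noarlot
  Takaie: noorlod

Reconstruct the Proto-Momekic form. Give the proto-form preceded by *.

Position 3: Tanikish has a, Wiminic has a, Takaie has o. Tanikish preserves a here (none of its changes turn any other segment into a), so the proto-segment is *a.
Position 2: Tanikish has u, Wiminic has o, Takaie has o. Tanikish preserves u here (none of its changes turn any other segment into u), so the proto-segment is *u.
Position 5: Tanikish has r, Wiminic has l, Takaie has l. Wiminic preserves l here (none of its changes turn any other segment into l), so the proto-segment is *l.
Verify the candidate proto-form against each daughter:
Tanikish: *nuarlud > nuarlut > nuarrut  (by final devoicing, unconditioned shift)
Wiminic: *nuarlud > noarlod > noarlot  (by vowel merger, final devoicing)
Takaie: *nuarlud
  nuarlud → noarlod   [vowel merger]
  noarlod → noorlod   [vowel merger]
  noorlod (rule 3 does not apply)
  giving Takaie noorlod.
No other proto-form is consistent with every reflex, so the reconstruction is *nuarlud.

*nuarlud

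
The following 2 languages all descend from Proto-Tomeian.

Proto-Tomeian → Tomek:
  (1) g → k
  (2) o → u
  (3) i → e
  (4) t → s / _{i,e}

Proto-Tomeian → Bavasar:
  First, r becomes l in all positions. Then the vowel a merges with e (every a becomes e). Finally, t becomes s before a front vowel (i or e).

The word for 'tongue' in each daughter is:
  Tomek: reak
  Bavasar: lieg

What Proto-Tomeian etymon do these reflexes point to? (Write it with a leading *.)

*riag

Position 1: Tomek has r, Bavasar has l. Tomek preserves r here (none of its changes turn any other segment into r), so the proto-segment is *r.
Position 2: Tomek has e, Bavasar has i. Bavasar preserves i here (none of its changes turn any other segment into i), so the proto-segment is *i.
This points to *riag. Verify forward in each daughter:
Tomek: *riag > riak > reak  (by unconditioned shift, vowel merger)
Bavasar: start from *riag.
  rule 1 (unconditioned shift): riag → liag
  rule 2 (vowel merger): liag → lieg
  rule 3: no change — lieg
  ⇒ Bavasar lieg
*riag is the unique common source.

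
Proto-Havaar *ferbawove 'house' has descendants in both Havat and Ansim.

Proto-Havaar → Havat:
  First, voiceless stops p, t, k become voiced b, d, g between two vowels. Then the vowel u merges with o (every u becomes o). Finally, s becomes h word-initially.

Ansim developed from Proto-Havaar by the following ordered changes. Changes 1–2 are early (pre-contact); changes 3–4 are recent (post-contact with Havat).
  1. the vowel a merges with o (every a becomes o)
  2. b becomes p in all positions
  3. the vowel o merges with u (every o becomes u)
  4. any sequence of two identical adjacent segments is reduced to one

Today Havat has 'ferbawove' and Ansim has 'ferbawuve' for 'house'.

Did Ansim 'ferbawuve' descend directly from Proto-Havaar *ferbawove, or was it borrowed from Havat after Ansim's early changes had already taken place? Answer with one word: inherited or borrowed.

If inherited, *ferbawove would pass through all of Ansim's changes:
Ansim: start from *ferbawove.
  rule 1 (vowel merger): ferbawove → ferbowove
  rule 2 (unconditioned shift): ferbowove → ferpowove
  rule 3 (vowel merger): ferpowove → ferpuwuve
  rule 4: no change — ferpuwuve
  ⇒ Ansim ferpuwuve
If borrowed from Havat 'ferbawove' after the early changes, it would undergo only the recent ones:
  rule 3 (vowel merger): ferbawove → ferbawuve
  rule 4 (degemination): no change (ferbawuve)
  ⇒ as a loan: ferbawuve
Ansim 'ferbawuve' matches the loan outcome 'ferbawuve', not the inherited 'ferpuwuve' — it skipped the early Ansim changes, so it was borrowed from Havat.

borrowed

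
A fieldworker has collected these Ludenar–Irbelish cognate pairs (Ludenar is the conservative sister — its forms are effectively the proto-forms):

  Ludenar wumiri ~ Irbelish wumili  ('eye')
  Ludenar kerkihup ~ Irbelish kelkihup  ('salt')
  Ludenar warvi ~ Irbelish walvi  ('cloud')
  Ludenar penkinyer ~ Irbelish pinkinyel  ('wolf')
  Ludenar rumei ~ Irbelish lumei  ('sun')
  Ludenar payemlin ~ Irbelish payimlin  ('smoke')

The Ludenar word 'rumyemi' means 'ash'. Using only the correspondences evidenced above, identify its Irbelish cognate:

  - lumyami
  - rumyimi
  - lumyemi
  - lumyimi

lumyimi

rumei ~ lumei — Ludenar r corresponds to Irbelish l word-initially before a back vowel.
payemlin ~ payimlin — Ludenar e corresponds to Irbelish i after a consonant, before a nasal.
Applying these to Ludenar 'rumyemi':
  rumyemi → lumyemi   (r→l word-initially before a back vowel)
  lumyemi → lumyimi   (e→i after a consonant, before a nasal)
So the Irbelish cognate is 'lumyimi'.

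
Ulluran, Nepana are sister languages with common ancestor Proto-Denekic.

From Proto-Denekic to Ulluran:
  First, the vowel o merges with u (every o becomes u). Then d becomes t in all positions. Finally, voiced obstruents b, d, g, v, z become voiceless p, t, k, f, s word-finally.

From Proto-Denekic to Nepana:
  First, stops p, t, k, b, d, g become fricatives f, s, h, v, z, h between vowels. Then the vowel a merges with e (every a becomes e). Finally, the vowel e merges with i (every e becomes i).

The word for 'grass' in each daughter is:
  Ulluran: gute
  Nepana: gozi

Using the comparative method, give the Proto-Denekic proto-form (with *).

Position 3: Ulluran has t, Nepana has z. Taking the neighbouring segments as reconstructed: Ulluran t could go back to *t or *d; Nepana z could go back to *d or *z — the one source consistent with every daughter is *d.
Position 2: Ulluran has u, Nepana has o. Nepana preserves o here (none of its changes turn any other segment into o), so the proto-segment is *o.
Verify the candidate proto-form against each daughter:
Ulluran: *gode
  gode → gude   [vowel merger]
  gude → gute   [unconditioned shift]
  gute (rule 3 does not apply)
  giving Ulluran gute.
Nepana: *gode
  gode → goze   [intervocalic lenition]
  goze (rule 2 does not apply)
  goze → gozi   [vowel merger]
  giving Nepana gozi.
No other proto-form is consistent with every reflex, so the reconstruction is *gode.

*gode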